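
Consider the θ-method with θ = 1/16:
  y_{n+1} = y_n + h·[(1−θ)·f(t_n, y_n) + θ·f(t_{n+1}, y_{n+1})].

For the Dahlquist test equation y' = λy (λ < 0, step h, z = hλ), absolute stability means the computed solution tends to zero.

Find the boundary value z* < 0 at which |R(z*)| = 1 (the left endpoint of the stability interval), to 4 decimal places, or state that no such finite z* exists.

z* = -2.2857.

Set f=λy, z=hλ:
  y_{n+1} = y_n + z·[15/16·y_n + 1/16·y_{n+1}] ⇒ (1 − 1/16z)y_{n+1} = (1 + 15/16z)y_n
  ⇒ R(z) = (1 + 15/16z)/(1 − 1/16z).

Find x<0 with |R(x)|<1.
x=-1.36: |R|=0.2535
R=−1: 1+15/16x = −1+1/16x ⇒ -7/8x=2 ⇒ x=2/(-7/8)=-2.2857
Confirm numerically:
  x=-2.258: |R|=0.97875 <1
  x=-1.723: |R|=0.55549 <1
  x=-1.607: |R|=0.46033 <1
  x=-1.038: |R|=0.02524 <1
  x=-2.642: |R|=1.26757 >1
  x=-2.552: |R|=1.20095 >1
  x=-2.329: |R|=1.03306 >1
Stable set (-2.2857, 0).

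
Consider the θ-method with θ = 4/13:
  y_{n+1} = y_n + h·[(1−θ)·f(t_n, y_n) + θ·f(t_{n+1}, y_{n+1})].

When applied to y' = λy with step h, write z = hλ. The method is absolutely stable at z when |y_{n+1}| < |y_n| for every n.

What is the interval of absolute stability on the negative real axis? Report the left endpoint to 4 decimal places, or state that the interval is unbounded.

Set f=λy, z=hλ:
  y_{n+1} = y_n + z·[9/13·y_n + 4/13·y_{n+1}] ⇒ (1 − 4/13z)y_{n+1} = (1 + 9/13z)y_n
  Hence R(z) = (1 + 9/13z)/(1 − 4/13z).

Need |R(x)|<1, x<0.
x=-0.33: |R|=0.7004
R=−1: 1+9/13x = −1+4/13x ⇒ -5/13x=2 ⇒ x=2/(-5/13)=-5.2000
Confirm numerically:
  x=-4.111: |R|=0.81507 <1
  x=-3.975: |R|=0.78806 <1
  x=-3.661: |R|=0.72164 <1
  x=-5.644: |R|=1.06240 >1
  x=-5.435: |R|=1.03382 >1
  x=-5.307: |R|=1.01563 >1
Interval (-5.2000, 0).

(-5.2000, 0).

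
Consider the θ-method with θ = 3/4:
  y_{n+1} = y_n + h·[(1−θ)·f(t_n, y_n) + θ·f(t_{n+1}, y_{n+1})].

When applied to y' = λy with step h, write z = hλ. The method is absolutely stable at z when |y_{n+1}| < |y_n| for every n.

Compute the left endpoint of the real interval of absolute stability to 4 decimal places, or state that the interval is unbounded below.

interval (−∞, 0).

Test eqn y'=λy, z=hλ:
  y_{n+1} = y_n + z·[1/4·y_n + 3/4·y_{n+1}] ⇒ (1 − 3/4z)y_{n+1} = (1 + 1/4z)y_n
  so R(z) = (1 + 1/4z)/(1 − 3/4z).

Find x<0 with |R(x)|<1.
x=-1.5: |R|=0.2941
x=-2: |R|=0.2000
x=-10: |R|=0.1765
x=-100: |R|=0.3158
θ=3/4≥1/2 ⇒ |1+1/4x|<|1−3/4x| ∀x<0 ⇒ stable on all of ℝ⁻.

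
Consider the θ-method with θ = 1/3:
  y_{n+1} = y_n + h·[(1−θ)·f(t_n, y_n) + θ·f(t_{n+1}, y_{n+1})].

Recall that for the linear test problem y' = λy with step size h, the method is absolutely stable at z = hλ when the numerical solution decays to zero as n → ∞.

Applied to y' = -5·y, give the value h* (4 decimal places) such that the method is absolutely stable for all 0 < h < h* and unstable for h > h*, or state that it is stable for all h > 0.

(-6.0000,0); λ=-5 ⇒ h* = (6)/5 = 1.2000.

Set f=λy, z=hλ:
  y_{n+1} = y_n + z·[2/3·y_n + 1/3·y_{n+1}] ⇒ (1 − 1/3z)y_{n+1} = (1 + 2/3z)y_n
  ⇒ R(z) = (1 + 2/3z)/(1 − 1/3z).

Need |R(x)|<1, x<0.
x=-0.63: |R|=0.4793
R=−1: 1+2/3x = −1+1/3x ⇒ -1/3x=2 ⇒ x=2/(-1/3)=-6.0000
Confirm numerically:
  x=-5.438: |R|=0.93340 <1
  x=-3.492: |R|=0.61368 <1
  x=-2.668: |R|=0.41214 <1
  x=-6.206: |R|=1.02238 >1
  x=-6.139: |R|=1.01521 >1
So |R|<1 on (-6.0000, 0).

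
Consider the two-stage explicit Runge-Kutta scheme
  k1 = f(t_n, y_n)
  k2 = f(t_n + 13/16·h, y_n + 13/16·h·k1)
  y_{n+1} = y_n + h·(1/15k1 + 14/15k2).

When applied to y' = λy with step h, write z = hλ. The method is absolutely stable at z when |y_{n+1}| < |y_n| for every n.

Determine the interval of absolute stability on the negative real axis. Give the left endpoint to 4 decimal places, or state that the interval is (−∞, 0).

Set f=λy, z=hλ:
  k1=λy_n ⇒ h·k1=z·y_n;  k2=λ(1+13/16z)y_n ⇒ h·k2=z(1+13/16z)y_n
  y_{n+1}/y_n = 1 + 1/15z + 14/15z(1+13/16z) = 1 + z + 91/120z²
  R(z) = 1 + z + 91/120z².

Need |R(x)|<1, x<0.
x=-1.74: |R|=1.5559
R=1: x+91/120x²=0 ⇒ x=−120/91=-1.3187; min R=1−1/(4·91/120)=0.6703>−1
Confirm numerically:
  x=-1.152: |R|=0.85439 <1
  x=-1.078: |R|=0.80325 <1
  x=-0.598: |R|=0.67318 <1
  x=-0.551: |R|=0.67923 <1
  x=-1.747: |R|=1.56744 >1
  x=-1.728: |R|=1.53637 >1
So |R|<1 on (-1.3187, 0).

(-1.3187, 0).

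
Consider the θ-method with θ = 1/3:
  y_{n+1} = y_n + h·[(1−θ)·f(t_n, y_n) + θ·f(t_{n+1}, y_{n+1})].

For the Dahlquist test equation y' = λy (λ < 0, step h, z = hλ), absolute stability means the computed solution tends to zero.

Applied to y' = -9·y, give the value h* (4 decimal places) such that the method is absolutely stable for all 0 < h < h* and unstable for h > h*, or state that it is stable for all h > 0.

(-6.0000,0); λ=-9 ⇒ h* = (6)/9 = 0.6667.

Set f=λy, z=hλ:
  y_{n+1} = y_n + z·[2/3·y_n + 1/3·y_{n+1}] ⇒ (1 − 1/3z)y_{n+1} = (1 + 2/3z)y_n
  ⇒ R(z) = (1 + 2/3z)/(1 − 1/3z).

Boundary: |R(x)|=1, x<0.
x=-0.76: |R|=0.3936
R=−1: 1+2/3x = −1+1/3x ⇒ -1/3x=2 ⇒ x=2/(-1/3)=-6.0000
Confirm numerically:
  x=-5.873: |R|=0.98569 <1
  x=-5.125: |R|=0.89231 <1
  x=-4.170: |R|=0.74477 <1
  x=-3.397: |R|=0.59309 <1
  x=-6.517: |R|=1.05432 >1
  x=-6.356: |R|=1.03805 >1
  x=-6.120: |R|=1.01316 >1
So |R|<1 on (-6.0000, 0).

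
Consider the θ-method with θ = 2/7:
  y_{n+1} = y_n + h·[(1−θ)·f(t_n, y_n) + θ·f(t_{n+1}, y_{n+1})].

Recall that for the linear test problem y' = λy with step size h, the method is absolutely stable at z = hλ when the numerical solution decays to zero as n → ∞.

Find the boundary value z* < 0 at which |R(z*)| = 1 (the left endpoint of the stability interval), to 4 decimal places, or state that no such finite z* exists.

left endpoint -4.6667.

On y'=λy, z=hλ:
  y_{n+1} = y_n + z·[5/7·y_n + 2/7·y_{n+1}] ⇒ (1 − 2/7z)y_{n+1} = (1 + 5/7z)y_n
  R(z) = (1 + 5/7z)/(1 − 2/7z).

Solve |R(x)|<1 on ℝ⁻.
x=-1.26: |R|=0.0735
R=−1: 1+5/7x = −1+2/7x ⇒ -3/7x=2 ⇒ x=2/(-3/7)=-4.6667
Confirm numerically:
  x=-2.849: |R|=0.57056 <1
  x=-2.542: |R|=0.47253 <1
  x=-2.370: |R|=0.41312 <1
  x=-2.317: |R|=0.39410 <1
  x=-5.088: |R|=1.07359 >1
  x=-5.012: |R|=1.06086 >1
  x=-5.005: |R|=1.05967 >1
Interval (-4.6667, 0).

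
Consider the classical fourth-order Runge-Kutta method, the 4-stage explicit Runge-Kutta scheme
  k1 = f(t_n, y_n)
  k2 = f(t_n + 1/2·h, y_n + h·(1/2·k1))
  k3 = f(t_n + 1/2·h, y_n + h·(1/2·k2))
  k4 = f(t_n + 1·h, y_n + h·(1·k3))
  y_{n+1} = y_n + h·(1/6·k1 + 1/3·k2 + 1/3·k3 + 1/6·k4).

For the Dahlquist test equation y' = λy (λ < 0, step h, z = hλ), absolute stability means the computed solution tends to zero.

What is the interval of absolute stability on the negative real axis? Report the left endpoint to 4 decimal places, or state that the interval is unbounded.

(-2.7853, 0).

On y'=λy, z=hλ:
  order 4, 4-stage ⇒ R(z)=1+z+z^2/2+z^3/6+z^4/24
  (e.g. R(-1.42)=0.28040, |R|=0.28040)

Need |R(x)|<1, x<0.
x=-1.42: |R|=0.2804
|R(-3.1)|=1.5878 |R(-0.9)|=0.4108 |R(-0.54)|=0.5831
Bisect:
  x_lo=-3.3295 |R|=2.1822  x_hi=-0.2625 |R|=0.7691
  mid=-1.79602 |R|=0.28480 →hi
  mid=-2.56278 |R|=0.71317 →hi
  mid=-2.94616 |R|=1.27088 →lo
  mid=-2.75447 |R|=0.95451 →hi
  mid=-2.85031 |R|=1.10253 →lo
  mid=-2.80239 |R|=1.02608 →lo
  mid=-2.77843 |R|=0.98970 →hi
  ...
  [-2.78535,-2.78517] ⇒ x*=-2.7853
So |R|<1 on (-2.7853, 0).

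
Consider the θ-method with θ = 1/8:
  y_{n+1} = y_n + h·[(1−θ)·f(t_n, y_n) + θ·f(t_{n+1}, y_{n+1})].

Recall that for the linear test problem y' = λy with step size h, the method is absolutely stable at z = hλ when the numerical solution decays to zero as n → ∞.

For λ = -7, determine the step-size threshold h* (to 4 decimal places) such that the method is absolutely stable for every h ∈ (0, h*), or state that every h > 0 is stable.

On y'=λy, z=hλ:
  y_{n+1} = y_n + z·[7/8·y_n + 1/8·y_{n+1}] ⇒ (1 − 1/8z)y_{n+1} = (1 + 7/8z)y_n
  Hence R(z) = (1 + 7/8z)/(1 − 1/8z).

Boundary: |R(x)|=1, x<0.
x=-1.39: |R|=0.1842
R=−1: 1+7/8x = −1+1/8x ⇒ -3/4x=2 ⇒ x=2/(-3/4)=-2.6667
Confirm numerically:
  x=-2.548: |R|=0.93250 <1
  x=-2.349: |R|=0.81583 <1
  x=-1.200: |R|=0.04348 <1
  x=-3.079: |R|=1.22331 >1
  x=-2.817: |R|=1.08339 >1
So |R|<1 on (-2.6667, 0).

(-2.6667,0); λ=-7 ⇒ h* = (8/3)/7 = 0.3810.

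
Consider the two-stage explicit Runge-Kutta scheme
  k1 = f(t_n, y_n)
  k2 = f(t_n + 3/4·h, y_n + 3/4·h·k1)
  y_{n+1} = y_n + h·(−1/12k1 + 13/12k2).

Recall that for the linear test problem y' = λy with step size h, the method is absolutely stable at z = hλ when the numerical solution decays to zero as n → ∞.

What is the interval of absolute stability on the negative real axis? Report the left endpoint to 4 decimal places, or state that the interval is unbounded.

z∈(-1.2308,0).

Set f=λy, z=hλ:
  k1=λy_n ⇒ h·k1=z·y_n;  k2=λ(1+3/4z)y_n ⇒ h·k2=z(1+3/4z)y_n
  y_{n+1}/y_n = 1 − 1/12z + 13/12z(1+3/4z) = 1 + z + 13/16z²
  Hence R(z) = 1 + z + 13/16z².

Need |R(x)|<1, x<0.
x=-1.49: |R|=1.3138
R=1: x+13/16x²=0 ⇒ x=−16/13=-1.2308; min R=1−1/(4·13/16)=0.6923>−1
Confirm numerically:
  x=-0.901: |R|=0.75859 <1
  x=-0.708: |R|=0.69928 <1
  x=-0.543: |R|=0.69656 <1
  x=-0.530: |R|=0.69823 <1
  x=-1.721: |R|=1.68550 >1
  x=-1.622: |R|=1.51559 >1
  x=-1.492: |R|=1.31668 >1
So |R|<1 on (-1.2308, 0).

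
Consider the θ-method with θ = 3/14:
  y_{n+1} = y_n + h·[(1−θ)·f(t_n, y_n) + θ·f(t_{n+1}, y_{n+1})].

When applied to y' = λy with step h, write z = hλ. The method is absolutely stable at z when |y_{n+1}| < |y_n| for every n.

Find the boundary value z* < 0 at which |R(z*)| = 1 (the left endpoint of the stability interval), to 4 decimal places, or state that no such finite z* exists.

On y'=λy, z=hλ:
  y_{n+1} = y_n + z·[11/14·y_n + 3/14·y_{n+1}] ⇒ (1 − 3/14z)y_{n+1} = (1 + 11/14z)y_n
  so R(z) = (1 + 11/14z)/(1 − 3/14z).

Solve |R(x)|<1 on ℝ⁻.
x=-1.44: |R|=0.1004
R=−1: 1+11/14x = −1+3/14x ⇒ -4/7x=2 ⇒ x=2/(-4/7)=-3.5000
Confirm numerically:
  x=-2.360: |R|=0.56736 <1
  x=-2.038: |R|=0.41851 <1
  x=-1.948: |R|=0.37432 <1
  x=-1.470: |R|=0.11787 <1
  x=-4.087: |R|=1.17882 >1
  x=-3.918: |R|=1.12984 >1
Interval (-3.5000, 0).

z* = -3.5000.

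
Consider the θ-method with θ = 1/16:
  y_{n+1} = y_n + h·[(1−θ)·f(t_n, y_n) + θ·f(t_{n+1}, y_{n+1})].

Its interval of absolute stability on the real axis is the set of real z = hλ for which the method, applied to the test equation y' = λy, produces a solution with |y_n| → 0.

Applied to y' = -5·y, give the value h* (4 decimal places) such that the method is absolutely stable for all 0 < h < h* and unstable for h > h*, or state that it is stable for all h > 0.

(-2.2857,0); λ=-5 ⇒ h* = (16/7)/5 = 0.4571.

On y'=λy, z=hλ:
  y_{n+1} = y_n + z·[15/16·y_n + 1/16·y_{n+1}] ⇒ (1 − 1/16z)y_{n+1} = (1 + 15/16z)y_n
  so R(z) = (1 + 15/16z)/(1 − 1/16z).

Boundary: |R(x)|=1, x<0.
x=-0.32: |R|=0.6863
R=−1: 1+15/16x = −1+1/16x ⇒ -7/8x=2 ⇒ x=2/(-7/8)=-2.2857
Confirm numerically:
  x=-1.964: |R|=0.74928 <1
  x=-1.868: |R|=0.67271 <1
  x=-1.687: |R|=0.52609 <1
  x=-2.876: |R|=1.43780 >1
  x=-2.822: |R|=1.39889 >1
  x=-2.633: |R|=1.26093 >1
Stable set (-2.2857, 0).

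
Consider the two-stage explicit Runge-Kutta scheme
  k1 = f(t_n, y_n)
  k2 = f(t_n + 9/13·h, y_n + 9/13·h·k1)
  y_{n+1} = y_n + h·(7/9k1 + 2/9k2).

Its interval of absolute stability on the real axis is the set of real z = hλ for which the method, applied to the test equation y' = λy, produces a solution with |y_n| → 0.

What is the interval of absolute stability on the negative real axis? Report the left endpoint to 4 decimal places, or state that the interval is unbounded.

Test eqn y'=λy, z=hλ:
  k1=λy_n ⇒ h·k1=z·y_n;  k2=λ(1+9/13z)y_n ⇒ h·k2=z(1+9/13z)y_n
  y_{n+1}/y_n = 1 + 7/9z + 2/9z(1+9/13z) = 1 + z + 2/13z²
  Hence R(z) = 1 + z + 2/13z².

Boundary: |R(x)|=1, x<0.
x=-0.69: |R|=0.3832
R=1: x+2/13x²=0 ⇒ x=−13/2=-6.5000; min R=1−1/(4·2/13)=-0.6250>−1
Confirm numerically:
  x=-6.331: |R|=0.83539 <1
  x=-5.548: |R|=0.18743 <1
  x=-5.318: |R|=0.03294 <1
  x=-2.824: |R|=0.59708 <1
  x=-7.013: |R|=1.55349 >1
  x=-6.820: |R|=1.33575 >1
Stable set (-6.5000, 0).

(-6.5000, 0).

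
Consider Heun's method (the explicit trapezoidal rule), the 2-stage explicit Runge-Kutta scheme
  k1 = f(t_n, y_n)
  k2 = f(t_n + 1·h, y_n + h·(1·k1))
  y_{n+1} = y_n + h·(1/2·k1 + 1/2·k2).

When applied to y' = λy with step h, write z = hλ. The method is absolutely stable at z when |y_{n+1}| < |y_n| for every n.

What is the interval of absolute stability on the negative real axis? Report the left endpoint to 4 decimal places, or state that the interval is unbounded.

z∈(-2.0000,0).

Set f=λy, z=hλ:
  order 2, 2-stage ⇒ R(z)=1+z+z^2/2
  (e.g. R(-0.74)=0.53380, |R|=0.53380)

Find x<0 with |R(x)|<1.
x=-0.74: |R|=0.5338
|R(-1.89)|=0.8960 |R(-1.66)|=0.7178 |R(-0.72)|=0.5392
Bisect:
  x_lo=-2.5577 |R|=1.7132  x_hi=-0.0925 |R|=0.9118
  mid=-1.32510 |R|=0.55285 →hi
  mid=-1.94140 |R|=0.94311 →hi
  mid=-2.24955 |R|=1.28068 →lo
  mid=-2.09547 |R|=1.10003 →lo
  mid=-2.01843 |R|=1.01860 →lo
  mid=-1.97992 |R|=0.98012 →hi
  mid=-1.99918 |R|=0.99918 →hi
  mid=-2.00881 |R|=1.00884 →lo
  ...
  [-2.00008,-1.99993] ⇒ x*=-2.0000
So |R|<1 on (-2.0000, 0).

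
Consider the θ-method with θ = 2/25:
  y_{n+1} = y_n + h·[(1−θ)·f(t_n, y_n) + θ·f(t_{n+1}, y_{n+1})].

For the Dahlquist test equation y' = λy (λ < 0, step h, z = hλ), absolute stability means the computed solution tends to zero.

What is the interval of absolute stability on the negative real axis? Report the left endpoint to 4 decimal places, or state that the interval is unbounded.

On y'=λy, z=hλ:
  y_{n+1} = y_n + z·[23/25·y_n + 2/25·y_{n+1}] ⇒ (1 − 2/25z)y_{n+1} = (1 + 23/25z)y_n
  so R(z) = (1 + 23/25z)/(1 − 2/25z).

Need |R(x)|<1, x<0.
x=-0.72: |R|=0.3192
R=−1: 1+23/25x = −1+2/25x ⇒ -21/25x=2 ⇒ x=2/(-21/25)=-2.3810
Confirm numerically:
  x=-2.113: |R|=0.80747 <1
  x=-2.004: |R|=0.72711 <1
  x=-1.273: |R|=0.15534 <1
  x=-2.944: |R|=1.38280 >1
  x=-2.567: |R|=1.12965 >1
Interval (-2.3810, 0).

(-2.3810, 0).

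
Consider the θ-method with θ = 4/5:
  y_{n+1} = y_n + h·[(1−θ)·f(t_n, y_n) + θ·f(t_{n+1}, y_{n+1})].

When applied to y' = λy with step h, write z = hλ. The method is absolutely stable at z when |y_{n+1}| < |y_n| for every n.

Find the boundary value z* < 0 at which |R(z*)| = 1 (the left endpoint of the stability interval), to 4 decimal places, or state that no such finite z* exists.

On y'=λy, z=hλ:
  y_{n+1} = y_n + z·[1/5·y_n + 4/5·y_{n+1}] ⇒ (1 − 4/5z)y_{n+1} = (1 + 1/5z)y_n
  ⇒ R(z) = (1 + 1/5z)/(1 − 4/5z).

Boundary: |R(x)|=1, x<0.
x=-0.4: |R|=0.6970
x=-2: |R|=0.2308
x=-10: |R|=0.1111
x=-100: |R|=0.2346
θ=4/5≥1/2 ⇒ |1+1/5x|<|1−4/5x| ∀x<0 ⇒ unbounded interval.

interval (−∞, 0).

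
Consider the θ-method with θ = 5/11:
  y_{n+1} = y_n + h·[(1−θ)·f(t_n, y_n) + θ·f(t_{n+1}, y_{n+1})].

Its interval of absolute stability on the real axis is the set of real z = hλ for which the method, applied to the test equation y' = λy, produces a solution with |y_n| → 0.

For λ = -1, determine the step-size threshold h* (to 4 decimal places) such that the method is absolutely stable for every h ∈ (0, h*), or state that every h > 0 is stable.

(-22.0000,0); λ=-1 ⇒ h* = (22)/1 = 22.0000.

With y'=λy (z=hλ):
  y_{n+1} = y_n + z·[6/11·y_n + 5/11·y_{n+1}] ⇒ (1 − 5/11z)y_{n+1} = (1 + 6/11z)y_n
  Hence R(z) = (1 + 6/11z)/(1 − 5/11z).

Boundary: |R(x)|=1, x<0.
x=-0.62: |R|=0.5163
R=−1: 1+6/11x = −1+5/11x ⇒ -1/11x=2 ⇒ x=2/(-1/11)=-22.0000
Confirm numerically:
  x=-16.470: |R|=0.94076 <1
  x=-16.059: |R|=0.93493 <1
  x=-13.183: |R|=0.88537 <1
  x=-10.167: |R|=0.80864 <1
  x=-22.221: |R|=1.00181 >1
  x=-22.027: |R|=1.00022 >1
Interval (-22.0000, 0).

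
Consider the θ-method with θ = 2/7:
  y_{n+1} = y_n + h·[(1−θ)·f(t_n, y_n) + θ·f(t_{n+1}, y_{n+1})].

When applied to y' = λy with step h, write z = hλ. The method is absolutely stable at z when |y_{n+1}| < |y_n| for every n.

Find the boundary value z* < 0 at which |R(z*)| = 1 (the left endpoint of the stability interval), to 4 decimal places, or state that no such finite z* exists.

z* = -4.6667.

On y'=λy, z=hλ:
  y_{n+1} = y_n + z·[5/7·y_n + 2/7·y_{n+1}] ⇒ (1 − 2/7z)y_{n+1} = (1 + 5/7z)y_n
  R(z) = (1 + 5/7z)/(1 − 2/7z).

Need |R(x)|<1, x<0.
x=-1.48: |R|=0.0402
R=−1: 1+5/7x = −1+2/7x ⇒ -3/7x=2 ⇒ x=2/(-3/7)=-4.6667
Confirm numerically:
  x=-2.506: |R|=0.46037 <1
  x=-2.364: |R|=0.41098 <1
  x=-1.989: |R|=0.26826 <1
  x=-1.905: |R|=0.23358 <1
  x=-5.192: |R|=1.09066 >1
  x=-5.184: |R|=1.08936 >1
  x=-4.819: |R|=1.02747 >1
Stable set (-4.6667, 0).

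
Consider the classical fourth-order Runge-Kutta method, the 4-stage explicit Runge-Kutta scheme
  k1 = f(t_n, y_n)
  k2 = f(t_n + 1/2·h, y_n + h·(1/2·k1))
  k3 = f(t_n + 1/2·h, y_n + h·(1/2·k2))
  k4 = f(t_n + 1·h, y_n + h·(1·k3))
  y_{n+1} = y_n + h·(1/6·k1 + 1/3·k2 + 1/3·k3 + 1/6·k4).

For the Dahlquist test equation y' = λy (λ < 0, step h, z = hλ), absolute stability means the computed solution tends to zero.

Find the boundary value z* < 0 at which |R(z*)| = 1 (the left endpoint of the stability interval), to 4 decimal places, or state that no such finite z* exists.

z* = -2.7853.

Set f=λy, z=hλ:
  order 4, 4-stage ⇒ R(z)=1+z+z^2/2+z^3/6+z^4/24
  (e.g. R(-0.59)=0.55487, |R|=0.55487)

Solve |R(x)|<1 on ℝ⁻.
x=-0.59: |R|=0.5549
|R(-2.42)|=0.5752 |R(-2.17)|=0.4053 |R(-2.12)|=0.3808
Bisect:
  x_lo=-3.2255 |R|=1.8934  x_hi=-0.2150 |R|=0.8066
  mid=-1.72023 |R|=0.27582 →hi
  mid=-2.47285 |R|=0.62245 →hi
  mid=-2.84916 |R|=1.10064 →lo
  mid=-2.66101 |R|=0.82822 →hi
  mid=-2.75508 |R|=0.95540 →hi
  mid=-2.80212 |R|=1.02567 →lo
  mid=-2.77860 |R|=0.98996 →hi
  mid=-2.79036 |R|=1.00767 →lo
  mid=-2.78448 |R|=0.99878 →hi
  mid=-2.78742 |R|=1.00322 →lo
  ...
  [-2.78540,-2.78522] ⇒ x*=-2.7853
So |R|<1 on (-2.7853, 0).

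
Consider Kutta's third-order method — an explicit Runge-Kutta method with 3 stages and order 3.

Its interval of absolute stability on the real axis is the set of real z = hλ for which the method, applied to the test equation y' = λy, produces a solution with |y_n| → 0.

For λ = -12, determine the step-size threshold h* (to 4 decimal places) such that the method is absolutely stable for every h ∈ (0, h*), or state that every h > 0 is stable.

With y'=λy (z=hλ):
  order 3, 3-stage ⇒ R(z)=1+z+z^2/2+z^3/6
  (e.g. R(-1.33)=0.16234, |R|=0.16234)

Boundary: |R(x)|=1, x<0.
x=-1.33: |R|=0.1623
|R(-2.63)|=1.2035 |R(-2.54)|=1.0454 |R(-0.68)|=0.4988
Bisect:
  x_lo=-2.9324 |R|=1.8355  x_hi=-0.0537 |R|=0.9477
  mid=-1.49307 |R|=0.06682 →hi
  mid=-2.21273 |R|=0.57029 →hi
  mid=-2.57256 |R|=1.10109 →lo
  mid=-2.39264 |R|=0.81315 →hi
  mid=-2.48260 |R|=0.95112 →hi
  mid=-2.52758 |R|=1.02456 →lo
  mid=-2.50509 |R|=0.98746 →hi
  mid=-2.51634 |R|=1.00591 →lo
  ...
  [-2.51282,-2.51265] ⇒ x*=-2.5127
Stable set (-2.5127, 0).

(-2.5127,0); λ=-12 ⇒ h* = 0.2094.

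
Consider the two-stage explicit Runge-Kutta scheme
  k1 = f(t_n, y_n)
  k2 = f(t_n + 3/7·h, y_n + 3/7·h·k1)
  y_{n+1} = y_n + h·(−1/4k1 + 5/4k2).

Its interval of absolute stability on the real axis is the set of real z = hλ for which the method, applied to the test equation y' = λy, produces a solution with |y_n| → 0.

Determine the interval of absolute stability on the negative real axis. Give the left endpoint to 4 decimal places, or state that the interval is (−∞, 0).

z∈(-1.8667,0).

Set f=λy, z=hλ:
  k1=λy_n ⇒ h·k1=z·y_n;  k2=λ(1+3/7z)y_n ⇒ h·k2=z(1+3/7z)y_n
  y_{n+1}/y_n = 1 − 1/4z + 5/4z(1+3/7z) = 1 + z + 15/28z²
  ⇒ R(z) = 1 + z + 15/28z².

Need |R(x)|<1, x<0.
x=-1.66: |R|=0.8162
R=1: x+15/28x²=0 ⇒ x=−28/15=-1.8667; min R=1−1/(4·15/28)=0.5333>−1
Confirm numerically:
  x=-1.518: |R|=0.71646 <1
  x=-1.333: |R|=0.61890 <1
  x=-1.329: |R|=0.61720 <1
  x=-1.281: |R|=0.59809 <1
  x=-2.366: |R|=1.63291 >1
  x=-2.002: |R|=1.14514 >1
  x=-1.928: |R|=1.06335 >1
So |R|<1 on (-1.8667, 0).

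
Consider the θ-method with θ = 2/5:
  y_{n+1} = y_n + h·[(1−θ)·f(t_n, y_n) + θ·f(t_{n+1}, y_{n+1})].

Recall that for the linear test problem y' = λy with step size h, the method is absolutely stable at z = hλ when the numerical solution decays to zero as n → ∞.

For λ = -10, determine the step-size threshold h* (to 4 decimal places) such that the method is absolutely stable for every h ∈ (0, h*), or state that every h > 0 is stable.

On y'=λy, z=hλ:
  y_{n+1} = y_n + z·[3/5·y_n + 2/5·y_{n+1}] ⇒ (1 − 2/5z)y_{n+1} = (1 + 3/5z)y_n
  R(z) = (1 + 3/5z)/(1 − 2/5z).

Boundary: |R(x)|=1, x<0.
x=-1.77: |R|=0.0363
R=−1: 1+3/5x = −1+2/5x ⇒ -1/5x=2 ⇒ x=2/(-1/5)=-10.0000
Confirm numerically:
  x=-9.690: |R|=0.98728 <1
  x=-7.765: |R|=0.89113 <1
  x=-7.298: |R|=0.86211 <1
  x=-5.139: |R|=0.68183 <1
  x=-10.515: |R|=1.01978 >1
  x=-10.312: |R|=1.01218 >1
  x=-10.024: |R|=1.00096 >1
So |R|<1 on (-10.0000, 0).

(-10.0000,0); λ=-10 ⇒ h* = (10)/10 = 1.0000.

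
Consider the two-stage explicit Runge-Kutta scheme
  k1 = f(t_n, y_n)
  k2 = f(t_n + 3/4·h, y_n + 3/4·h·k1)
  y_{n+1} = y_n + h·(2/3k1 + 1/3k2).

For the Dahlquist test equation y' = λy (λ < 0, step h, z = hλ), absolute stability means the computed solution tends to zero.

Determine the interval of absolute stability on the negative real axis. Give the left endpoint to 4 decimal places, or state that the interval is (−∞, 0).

z∈(-4.0000,0).

Set f=λy, z=hλ:
  k1=λy_n ⇒ h·k1=z·y_n;  k2=λ(1+3/4z)y_n ⇒ h·k2=z(1+3/4z)y_n
  y_{n+1}/y_n = 1 + 2/3z + 1/3z(1+3/4z) = 1 + z + 1/4z²
  ⇒ R(z) = 1 + z + 1/4z².

Boundary: |R(x)|=1, x<0.
x=-1.32: |R|=0.1156
R=1: x+1/4x²=0 ⇒ x=−4=-4.0000; min R=1−1/(4·1/4)=0.0000>−1
Confirm numerically:
  x=-3.954: |R|=0.95453 <1
  x=-3.061: |R|=0.28143 <1
  x=-1.739: |R|=0.01703 <1
  x=-4.397: |R|=1.43640 >1
  x=-4.231: |R|=1.24434 >1
So |R|<1 on (-4.0000, 0).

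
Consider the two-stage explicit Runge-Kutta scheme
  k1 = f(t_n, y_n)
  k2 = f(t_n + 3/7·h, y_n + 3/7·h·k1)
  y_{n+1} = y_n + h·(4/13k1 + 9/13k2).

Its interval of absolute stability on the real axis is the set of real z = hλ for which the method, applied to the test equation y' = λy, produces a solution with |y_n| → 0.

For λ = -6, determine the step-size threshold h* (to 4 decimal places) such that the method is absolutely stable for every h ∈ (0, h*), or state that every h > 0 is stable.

On y'=λy, z=hλ:
  k1=λy_n ⇒ h·k1=z·y_n;  k2=λ(1+3/7z)y_n ⇒ h·k2=z(1+3/7z)y_n
  y_{n+1}/y_n = 1 + 4/13z + 9/13z(1+3/7z) = 1 + z + 27/91z²
  ⇒ R(z) = 1 + z + 27/91z².

Solve |R(x)|<1 on ℝ⁻.
x=-1.43: |R|=0.1767
R=1: x+27/91x²=0 ⇒ x=−91/27=-3.3704; min R=1−1/(4·27/91)=0.1574>−1
Confirm numerically:
  x=-2.760: |R|=0.50017 <1
  x=-2.436: |R|=0.32467 <1
  x=-2.181: |R|=0.23035 <1
  x=-2.005: |R|=0.18775 <1
  x=-3.773: |R|=1.45073 >1
  x=-3.699: |R|=1.36067 >1
Interval (-3.3704, 0).

(-3.3704,0); λ=-6 ⇒ h* = (91/27)/6 = 0.5617.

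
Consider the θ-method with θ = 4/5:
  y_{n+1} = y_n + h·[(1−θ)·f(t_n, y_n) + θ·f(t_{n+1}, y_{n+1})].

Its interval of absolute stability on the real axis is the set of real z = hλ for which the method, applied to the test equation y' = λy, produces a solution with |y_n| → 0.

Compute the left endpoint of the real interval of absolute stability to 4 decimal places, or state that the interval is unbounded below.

unbounded; (−∞, 0).

Test eqn y'=λy, z=hλ:
  y_{n+1} = y_n + z·[1/5·y_n + 4/5·y_{n+1}] ⇒ (1 − 4/5z)y_{n+1} = (1 + 1/5z)y_n
  R(z) = (1 + 1/5z)/(1 − 4/5z).

Boundary: |R(x)|=1, x<0.
x=-0.74: |R|=0.5352
x=-2: |R|=0.2308
x=-10: |R|=0.1111
x=-100: |R|=0.2346
θ=4/5≥1/2 ⇒ |1+1/5x|<|1−4/5x| ∀x<0 ⇒ stable on all of ℝ⁻.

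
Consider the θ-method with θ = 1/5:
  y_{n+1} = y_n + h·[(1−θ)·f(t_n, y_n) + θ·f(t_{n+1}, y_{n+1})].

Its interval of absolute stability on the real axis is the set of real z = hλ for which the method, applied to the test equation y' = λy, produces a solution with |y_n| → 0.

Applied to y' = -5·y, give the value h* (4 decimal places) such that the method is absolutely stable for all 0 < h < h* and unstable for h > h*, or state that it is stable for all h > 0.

(-3.3333,0); λ=-5 ⇒ h* = (10/3)/5 = 0.6667.

Test eqn y'=λy, z=hλ:
  y_{n+1} = y_n + z·[4/5·y_n + 1/5·y_{n+1}] ⇒ (1 − 1/5z)y_{n+1} = (1 + 4/5z)y_n
  so R(z) = (1 + 4/5z)/(1 − 1/5z).

Boundary: |R(x)|=1, x<0.
x=-1.32: |R|=0.0443
R=−1: 1+4/5x = −1+1/5x ⇒ -3/5x=2 ⇒ x=2/(-3/5)=-3.3333
Confirm numerically:
  x=-2.876: |R|=0.82580 <1
  x=-2.093: |R|=0.47540 <1
  x=-1.451: |R|=0.12463 <1
  x=-3.812: |R|=1.16296 >1
  x=-3.771: |R|=1.14970 >1
  x=-3.361: |R|=1.00993 >1
Interval (-3.3333, 0).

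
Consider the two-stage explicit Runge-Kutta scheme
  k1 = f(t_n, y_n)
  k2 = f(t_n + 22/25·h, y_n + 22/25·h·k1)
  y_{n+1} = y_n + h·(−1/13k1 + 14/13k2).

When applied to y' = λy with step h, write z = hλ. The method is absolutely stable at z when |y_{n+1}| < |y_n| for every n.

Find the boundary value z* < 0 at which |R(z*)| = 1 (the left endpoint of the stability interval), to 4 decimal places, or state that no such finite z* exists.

With y'=λy (z=hλ):
  k1=λy_n ⇒ h·k1=z·y_n;  k2=λ(1+22/25z)y_n ⇒ h·k2=z(1+22/25z)y_n
  y_{n+1}/y_n = 1 − 1/13z + 14/13z(1+22/25z) = 1 + z + 308/325z²
  so R(z) = 1 + z + 308/325z².

Boundary: |R(x)|=1, x<0.
x=-1.1: |R|=1.0467
R=1: x+308/325x²=0 ⇒ x=−325/308=-1.0552; min R=1−1/(4·308/325)=0.7362>−1
Confirm numerically:
  x=-1.019: |R|=0.96505 <1
  x=-0.535: |R|=0.73625 <1
  x=-0.501: |R|=0.73687 <1
  x=-1.381: |R|=1.42640 >1
  x=-1.289: |R|=1.28561 >1
  x=-1.248: |R|=1.22803 >1
So |R|<1 on (-1.0552, 0).

left endpoint -1.0552.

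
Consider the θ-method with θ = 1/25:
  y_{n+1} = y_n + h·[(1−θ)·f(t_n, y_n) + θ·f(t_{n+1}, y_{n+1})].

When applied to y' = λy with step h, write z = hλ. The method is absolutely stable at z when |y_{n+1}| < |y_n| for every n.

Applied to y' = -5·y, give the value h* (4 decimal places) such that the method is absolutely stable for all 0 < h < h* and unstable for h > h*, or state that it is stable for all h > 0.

(-2.1739,0); λ=-5 ⇒ h* = (50/23)/5 = 0.4348.

On y'=λy, z=hλ:
  y_{n+1} = y_n + z·[24/25·y_n + 1/25·y_{n+1}] ⇒ (1 − 1/25z)y_{n+1} = (1 + 24/25z)y_n
  so R(z) = (1 + 24/25z)/(1 − 1/25z).

Find x<0 with |R(x)|<1.
x=-0.47: |R|=0.5387
R=−1: 1+24/25x = −1+1/25x ⇒ -23/25x=2 ⇒ x=2/(-23/25)=-2.1739
Confirm numerically:
  x=-1.896: |R|=0.76234 <1
  x=-1.186: |R|=0.13228 <1
  x=-1.096: |R|=0.04997 <1
  x=-2.647: |R|=1.39357 >1
  x=-2.504: |R|=1.27603 >1
  x=-2.209: |R|=1.02966 >1
So |R|<1 on (-2.1739, 0).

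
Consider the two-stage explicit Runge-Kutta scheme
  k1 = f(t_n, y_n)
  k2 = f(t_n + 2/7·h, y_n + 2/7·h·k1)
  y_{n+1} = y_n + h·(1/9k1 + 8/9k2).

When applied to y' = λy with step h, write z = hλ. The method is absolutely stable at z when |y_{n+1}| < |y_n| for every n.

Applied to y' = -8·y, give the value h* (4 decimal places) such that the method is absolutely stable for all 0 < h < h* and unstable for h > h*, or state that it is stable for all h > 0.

(-3.9375,0); λ=-8 ⇒ h* = (63/16)/8 = 0.4922.

Set f=λy, z=hλ:
  k1=λy_n ⇒ h·k1=z·y_n;  k2=λ(1+2/7z)y_n ⇒ h·k2=z(1+2/7z)y_n
  y_{n+1}/y_n = 1 + 1/9z + 8/9z(1+2/7z) = 1 + z + 16/63z²
  Hence R(z) = 1 + z + 16/63z².

Find x<0 with |R(x)|<1.
x=-1.12: |R|=0.1986
R=1: x+16/63x²=0 ⇒ x=−63/16=-3.9375; min R=1−1/(4·16/63)=0.0156>−1
Confirm numerically:
  x=-3.183: |R|=0.39008 <1
  x=-3.012: |R|=0.29204 <1
  x=-2.655: |R|=0.13523 <1
  x=-1.806: |R|=0.02235 <1
  x=-4.365: |R|=1.47391 >1
  x=-4.277: |R|=1.36877 >1
Stable set (-3.9375, 0).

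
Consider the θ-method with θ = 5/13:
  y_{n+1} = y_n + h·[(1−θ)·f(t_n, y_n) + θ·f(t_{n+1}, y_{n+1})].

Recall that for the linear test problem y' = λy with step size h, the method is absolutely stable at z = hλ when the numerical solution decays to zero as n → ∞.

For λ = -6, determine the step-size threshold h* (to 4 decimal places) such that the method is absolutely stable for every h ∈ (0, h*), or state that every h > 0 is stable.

(-8.6667,0); λ=-6 ⇒ h* = (26/3)/6 = 1.4444.

Test eqn y'=λy, z=hλ:
  y_{n+1} = y_n + z·[8/13·y_n + 5/13·y_{n+1}] ⇒ (1 − 5/13z)y_{n+1} = (1 + 8/13z)y_n
  Hence R(z) = (1 + 8/13z)/(1 − 5/13z).

Solve |R(x)|<1 on ℝ⁻.
x=-0.49: |R|=0.5877
R=−1: 1+8/13x = −1+5/13x ⇒ -3/13x=2 ⇒ x=2/(-3/13)=-8.6667
Confirm numerically:
  x=-6.595: |R|=0.86482 <1
  x=-6.478: |R|=0.85534 <1
  x=-5.203: |R|=0.73367 <1
  x=-9.176: |R|=1.02595 >1
  x=-9.146: |R|=1.02448 >1
  x=-9.084: |R|=1.02143 >1
Interval (-8.6667, 0).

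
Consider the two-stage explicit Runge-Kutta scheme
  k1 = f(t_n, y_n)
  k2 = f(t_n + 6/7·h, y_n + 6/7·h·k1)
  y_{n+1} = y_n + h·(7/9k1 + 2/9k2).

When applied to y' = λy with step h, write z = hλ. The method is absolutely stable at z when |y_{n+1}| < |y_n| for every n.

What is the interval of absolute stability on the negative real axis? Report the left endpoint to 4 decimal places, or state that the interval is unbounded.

z∈(-5.2500,0).

Test eqn y'=λy, z=hλ:
  k1=λy_n ⇒ h·k1=z·y_n;  k2=λ(1+6/7z)y_n ⇒ h·k2=z(1+6/7z)y_n
  y_{n+1}/y_n = 1 + 7/9z + 2/9z(1+6/7z) = 1 + z + 4/21z²
  Hence R(z) = 1 + z + 4/21z².

Need |R(x)|<1, x<0.
x=-0.71: |R|=0.3860
R=1: x+4/21x²=0 ⇒ x=−21/4=-5.2500; min R=1−1/(4·4/21)=-0.3125>−1
Confirm numerically:
  x=-4.999: |R|=0.76100 <1
  x=-4.104: |R|=0.10416 <1
  x=-2.781: |R|=0.30786 <1
  x=-5.545: |R|=1.31158 >1
  x=-5.339: |R|=1.09051 >1
  x=-5.290: |R|=1.04030 >1
So |R|<1 on (-5.2500, 0).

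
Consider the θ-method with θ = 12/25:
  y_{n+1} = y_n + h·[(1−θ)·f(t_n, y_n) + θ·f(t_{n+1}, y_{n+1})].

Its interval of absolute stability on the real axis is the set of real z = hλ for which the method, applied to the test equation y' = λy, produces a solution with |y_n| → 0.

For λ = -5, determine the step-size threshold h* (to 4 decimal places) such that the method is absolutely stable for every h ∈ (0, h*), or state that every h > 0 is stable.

(-50.0000,0); λ=-5 ⇒ h* = (50)/5 = 10.0000.

Set f=λy, z=hλ:
  y_{n+1} = y_n + z·[13/25·y_n + 12/25·y_{n+1}] ⇒ (1 − 12/25z)y_{n+1} = (1 + 13/25z)y_n
  Hence R(z) = (1 + 13/25z)/(1 − 12/25z).

Boundary: |R(x)|=1, x<0.
x=-0.62: |R|=0.5222
R=−1: 1+13/25x = −1+12/25x ⇒ -1/25x=2 ⇒ x=2/(-1/25)=-50.0000
Confirm numerically:
  x=-42.118: |R|=0.98514 <1
  x=-24.627: |R|=0.92084 <1
  x=-21.529: |R|=0.89952 <1
  x=-50.564: |R|=1.00089 >1
  x=-50.382: |R|=1.00061 >1
  x=-50.180: |R|=1.00029 >1
Interval (-50.0000, 0).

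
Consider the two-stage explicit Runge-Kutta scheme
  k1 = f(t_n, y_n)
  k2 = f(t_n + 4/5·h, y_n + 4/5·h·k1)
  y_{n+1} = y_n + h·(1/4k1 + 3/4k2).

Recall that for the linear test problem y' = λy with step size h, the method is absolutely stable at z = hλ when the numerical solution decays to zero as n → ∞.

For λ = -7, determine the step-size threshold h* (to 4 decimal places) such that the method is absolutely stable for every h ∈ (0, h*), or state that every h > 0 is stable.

Set f=λy, z=hλ:
  k1=λy_n ⇒ h·k1=z·y_n;  k2=λ(1+4/5z)y_n ⇒ h·k2=z(1+4/5z)y_n
  y_{n+1}/y_n = 1 + 1/4z + 3/4z(1+4/5z) = 1 + z + 3/5z²
  Hence R(z) = 1 + z + 3/5z².

Need |R(x)|<1, x<0.
x=-0.94: |R|=0.5902
R=1: x+3/5x²=0 ⇒ x=−5/3=-1.6667; min R=1−1/(4·3/5)=0.5833>−1
Confirm numerically:
  x=-1.376: |R|=0.76003 <1
  x=-1.256: |R|=0.69052 <1
  x=-0.714: |R|=0.59188 <1
  x=-2.224: |R|=1.74371 >1
  x=-2.095: |R|=1.53842 >1
  x=-1.800: |R|=1.14400 >1
So |R|<1 on (-1.6667, 0).

(-1.6667,0); λ=-7 ⇒ h* = (5/3)/7 = 0.2381.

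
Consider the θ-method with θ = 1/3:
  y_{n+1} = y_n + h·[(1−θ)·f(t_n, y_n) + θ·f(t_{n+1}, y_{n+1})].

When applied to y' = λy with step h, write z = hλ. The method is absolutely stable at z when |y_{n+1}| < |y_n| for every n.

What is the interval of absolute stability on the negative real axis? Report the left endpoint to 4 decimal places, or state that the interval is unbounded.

z∈(-6.0000,0).

With y'=λy (z=hλ):
  y_{n+1} = y_n + z·[2/3·y_n + 1/3·y_{n+1}] ⇒ (1 − 1/3z)y_{n+1} = (1 + 2/3z)y_n
  Hence R(z) = (1 + 2/3z)/(1 − 1/3z).

Boundary: |R(x)|=1, x<0.
x=-0.82: |R|=0.3560
R=−1: 1+2/3x = −1+1/3x ⇒ -1/3x=2 ⇒ x=2/(-1/3)=-6.0000
Confirm numerically:
  x=-5.643: |R|=0.95869 <1
  x=-3.317: |R|=0.57527 <1
  x=-2.522: |R|=0.37016 <1
  x=-6.497: |R|=1.05233 >1
  x=-6.218: |R|=1.02365 >1
  x=-6.184: |R|=1.02003 >1
So |R|<1 on (-6.0000, 0).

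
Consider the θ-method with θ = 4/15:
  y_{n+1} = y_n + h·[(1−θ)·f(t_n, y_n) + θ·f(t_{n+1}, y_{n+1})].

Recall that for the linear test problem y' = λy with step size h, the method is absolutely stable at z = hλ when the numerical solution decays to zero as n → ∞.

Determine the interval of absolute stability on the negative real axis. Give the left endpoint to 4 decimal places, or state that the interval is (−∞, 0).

Set f=λy, z=hλ:
  y_{n+1} = y_n + z·[11/15·y_n + 4/15·y_{n+1}] ⇒ (1 − 4/15z)y_{n+1} = (1 + 11/15z)y_n
  so R(z) = (1 + 11/15z)/(1 − 4/15z).

Boundary: |R(x)|=1, x<0.
x=-1.23: |R|=0.0738
R=−1: 1+11/15x = −1+4/15x ⇒ -7/15x=2 ⇒ x=2/(-7/15)=-4.2857
Confirm numerically:
  x=-4.130: |R|=0.96542 <1
  x=-3.306: |R|=0.75702 <1
  x=-2.686: |R|=0.56502 <1
  x=-2.297: |R|=0.42447 <1
  x=-4.667: |R|=1.07927 >1
  x=-4.530: |R|=1.05163 >1
  x=-4.462: |R|=1.03757 >1
So |R|<1 on (-4.2857, 0).

(-4.2857, 0).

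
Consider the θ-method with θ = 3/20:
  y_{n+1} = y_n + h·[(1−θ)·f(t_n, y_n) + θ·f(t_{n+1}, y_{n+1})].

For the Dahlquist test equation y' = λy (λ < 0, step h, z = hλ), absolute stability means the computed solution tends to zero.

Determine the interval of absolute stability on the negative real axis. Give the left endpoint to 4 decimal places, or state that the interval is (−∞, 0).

(-2.8571, 0).

Test eqn y'=λy, z=hλ:
  y_{n+1} = y_n + z·[17/20·y_n + 3/20·y_{n+1}] ⇒ (1 − 3/20z)y_{n+1} = (1 + 17/20z)y_n
  so R(z) = (1 + 17/20z)/(1 − 3/20z).

Find x<0 with |R(x)|<1.
x=-1.51: |R|=0.2311
R=−1: 1+17/20x = −1+3/20x ⇒ -7/10x=2 ⇒ x=2/(-7/10)=-2.8571
Confirm numerically:
  x=-2.808: |R|=0.97580 <1
  x=-2.566: |R|=0.85284 <1
  x=-2.280: |R|=0.69896 <1
  x=-3.321: |R|=1.21673 >1
  x=-3.162: |R|=1.14475 >1
Interval (-2.8571, 0).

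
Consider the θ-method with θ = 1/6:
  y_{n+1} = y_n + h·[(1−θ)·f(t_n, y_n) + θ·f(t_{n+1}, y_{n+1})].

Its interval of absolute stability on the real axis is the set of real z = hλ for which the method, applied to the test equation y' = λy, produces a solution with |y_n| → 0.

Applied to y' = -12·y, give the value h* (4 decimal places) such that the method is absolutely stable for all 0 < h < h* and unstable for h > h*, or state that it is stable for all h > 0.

Set f=λy, z=hλ:
  y_{n+1} = y_n + z·[5/6·y_n + 1/6·y_{n+1}] ⇒ (1 − 1/6z)y_{n+1} = (1 + 5/6z)y_n
  so R(z) = (1 + 5/6z)/(1 − 1/6z).

Solve |R(x)|<1 on ℝ⁻.
x=-0.91: |R|=0.2098
R=−1: 1+5/6x = −1+1/6x ⇒ -2/3x=2 ⇒ x=2/(-2/3)=-3.0000
Confirm numerically:
  x=-2.699: |R|=0.86159 <1
  x=-2.354: |R|=0.69069 <1
  x=-1.455: |R|=0.17103 <1
  x=-3.523: |R|=1.21968 >1
  x=-3.351: |R|=1.15014 >1
  x=-3.177: |R|=1.07715 >1
Stable set (-3.0000, 0).

(-3.0000,0); λ=-12 ⇒ h* = (3)/12 = 0.2500.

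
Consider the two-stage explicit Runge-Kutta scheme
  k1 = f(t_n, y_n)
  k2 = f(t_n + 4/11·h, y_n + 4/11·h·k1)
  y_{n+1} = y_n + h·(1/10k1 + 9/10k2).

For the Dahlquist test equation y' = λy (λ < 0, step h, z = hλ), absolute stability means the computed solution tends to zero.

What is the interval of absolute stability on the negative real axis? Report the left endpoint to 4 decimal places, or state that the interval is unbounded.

On y'=λy, z=hλ:
  k1=λy_n ⇒ h·k1=z·y_n;  k2=λ(1+4/11z)y_n ⇒ h·k2=z(1+4/11z)y_n
  y_{n+1}/y_n = 1 + 1/10z + 9/10z(1+4/11z) = 1 + z + 18/55z²
  so R(z) = 1 + z + 18/55z².

Find x<0 with |R(x)|<1.
x=-0.83: |R|=0.3955
R=1: x+18/55x²=0 ⇒ x=−55/18=-3.0556; min R=1−1/(4·18/55)=0.2361>−1
Confirm numerically:
  x=-2.593: |R|=0.60747 <1
  x=-2.291: |R|=0.42675 <1
  x=-2.020: |R|=0.31540 <1
  x=-3.528: |R|=1.54549 >1
  x=-3.429: |R|=1.41909 >1
  x=-3.368: |R|=1.34439 >1
Interval (-3.0556, 0).

z∈(-3.0556,0).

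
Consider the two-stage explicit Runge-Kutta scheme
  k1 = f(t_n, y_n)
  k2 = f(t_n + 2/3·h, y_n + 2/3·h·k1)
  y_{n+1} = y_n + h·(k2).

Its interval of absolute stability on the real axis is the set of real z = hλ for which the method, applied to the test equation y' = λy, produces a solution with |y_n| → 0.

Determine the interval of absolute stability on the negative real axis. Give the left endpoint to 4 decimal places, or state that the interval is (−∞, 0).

On y'=λy, z=hλ:
  k1=λy_n ⇒ h·k1=z·y_n;  k2=λ(1+2/3z)y_n ⇒ h·k2=z(1+2/3z)y_n
  y_{n+1}/y_n = 1 + z(1+2/3z) = 1 + z + 2/3z²
  R(z) = 1 + z + 2/3z².

Solve |R(x)|<1 on ℝ⁻.
x=-0.39: |R|=0.7114
R=1: x+2/3x²=0 ⇒ x=−3/2=-1.5000; min R=1−1/(4·2/3)=0.6250>−1
Confirm numerically:
  x=-1.390: |R|=0.89807 <1
  x=-1.156: |R|=0.73489 <1
  x=-1.085: |R|=0.69982 <1
  x=-0.764: |R|=0.62513 <1
  x=-1.860: |R|=1.44640 >1
  x=-1.735: |R|=1.27182 >1
  x=-1.630: |R|=1.14127 >1
Interval (-1.5000, 0).

(-1.5000, 0).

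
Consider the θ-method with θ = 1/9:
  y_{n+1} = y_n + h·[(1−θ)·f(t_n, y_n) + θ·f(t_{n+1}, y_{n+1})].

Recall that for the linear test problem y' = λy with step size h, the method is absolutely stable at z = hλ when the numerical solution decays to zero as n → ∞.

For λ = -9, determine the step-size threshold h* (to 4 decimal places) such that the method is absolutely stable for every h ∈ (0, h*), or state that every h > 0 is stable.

Test eqn y'=λy, z=hλ:
  y_{n+1} = y_n + z·[8/9·y_n + 1/9·y_{n+1}] ⇒ (1 − 1/9z)y_{n+1} = (1 + 8/9z)y_n
  R(z) = (1 + 8/9z)/(1 − 1/9z).

Boundary: |R(x)|=1, x<0.
x=-1.66: |R|=0.4015
R=−1: 1+8/9x = −1+1/9x ⇒ -7/9x=2 ⇒ x=2/(-7/9)=-2.5714
Confirm numerically:
  x=-2.535: |R|=0.97789 <1
  x=-1.376: |R|=0.19352 <1
  x=-1.155: |R|=0.02363 <1
  x=-3.008: |R|=1.25450 >1
  x=-2.835: |R|=1.15589 >1
So |R|<1 on (-2.5714, 0).

(-2.5714,0); λ=-9 ⇒ h* = (18/7)/9 = 0.2857.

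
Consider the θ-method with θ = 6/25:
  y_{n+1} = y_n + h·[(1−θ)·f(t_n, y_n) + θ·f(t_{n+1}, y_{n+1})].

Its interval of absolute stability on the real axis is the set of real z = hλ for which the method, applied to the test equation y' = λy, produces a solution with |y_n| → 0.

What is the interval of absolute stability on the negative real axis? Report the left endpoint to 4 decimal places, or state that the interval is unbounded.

With y'=λy (z=hλ):
  y_{n+1} = y_n + z·[19/25·y_n + 6/25·y_{n+1}] ⇒ (1 − 6/25z)y_{n+1} = (1 + 19/25z)y_n
  Hence R(z) = (1 + 19/25z)/(1 − 6/25z).

Find x<0 with |R(x)|<1.
x=-0.49: |R|=0.5616
R=−1: 1+19/25x = −1+6/25x ⇒ -13/25x=2 ⇒ x=2/(-13/25)=-3.8462
Confirm numerically:
  x=-3.377: |R|=0.86525 <1
  x=-3.248: |R|=0.82521 <1
  x=-3.099: |R|=0.77719 <1
  x=-4.305: |R|=1.11735 >1
  x=-4.173: |R|=1.08492 >1
  x=-3.960: |R|=1.03035 >1
So |R|<1 on (-3.8462, 0).

z∈(-3.8462,0).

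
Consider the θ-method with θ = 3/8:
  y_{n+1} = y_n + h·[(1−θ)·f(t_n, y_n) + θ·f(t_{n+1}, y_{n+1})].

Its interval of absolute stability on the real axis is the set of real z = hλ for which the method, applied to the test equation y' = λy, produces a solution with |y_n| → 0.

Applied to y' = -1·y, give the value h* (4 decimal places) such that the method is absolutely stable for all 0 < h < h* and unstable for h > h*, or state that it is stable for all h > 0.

(-8.0000,0); λ=-1 ⇒ h* = (8)/1 = 8.0000.

On y'=λy, z=hλ:
  y_{n+1} = y_n + z·[5/8·y_n + 3/8·y_{n+1}] ⇒ (1 − 3/8z)y_{n+1} = (1 + 5/8z)y_n
  ⇒ R(z) = (1 + 5/8z)/(1 − 3/8z).

Find x<0 with |R(x)|<1.
x=-0.49: |R|=0.5861
R=−1: 1+5/8x = −1+3/8x ⇒ -1/4x=2 ⇒ x=2/(-1/4)=-8.0000
Confirm numerically:
  x=-7.904: |R|=0.99395 <1
  x=-5.471: |R|=0.79282 <1
  x=-4.724: |R|=0.70449 <1
  x=-8.534: |R|=1.03178 >1
  x=-8.457: |R|=1.02739 >1
  x=-8.440: |R|=1.02641 >1
Stable set (-8.0000, 0).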